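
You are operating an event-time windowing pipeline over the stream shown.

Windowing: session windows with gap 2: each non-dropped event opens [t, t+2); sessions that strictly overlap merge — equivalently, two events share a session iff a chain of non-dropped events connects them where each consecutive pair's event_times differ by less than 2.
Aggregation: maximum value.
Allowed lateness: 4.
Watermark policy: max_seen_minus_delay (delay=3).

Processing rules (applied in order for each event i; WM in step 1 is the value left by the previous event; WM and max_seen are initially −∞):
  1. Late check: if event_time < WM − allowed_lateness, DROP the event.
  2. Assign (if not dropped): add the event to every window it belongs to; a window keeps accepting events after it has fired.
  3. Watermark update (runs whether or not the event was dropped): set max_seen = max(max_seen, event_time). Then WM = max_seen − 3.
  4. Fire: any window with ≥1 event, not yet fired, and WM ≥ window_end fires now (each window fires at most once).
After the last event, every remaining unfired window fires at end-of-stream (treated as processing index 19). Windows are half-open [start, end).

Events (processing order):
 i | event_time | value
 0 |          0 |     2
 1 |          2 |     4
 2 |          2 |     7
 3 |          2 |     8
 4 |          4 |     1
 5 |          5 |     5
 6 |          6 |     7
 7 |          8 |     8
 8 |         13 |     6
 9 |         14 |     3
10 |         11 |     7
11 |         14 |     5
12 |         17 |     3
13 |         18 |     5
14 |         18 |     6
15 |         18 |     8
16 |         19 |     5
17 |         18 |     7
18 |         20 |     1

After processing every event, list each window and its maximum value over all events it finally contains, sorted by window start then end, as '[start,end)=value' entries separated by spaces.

[0,2)=2 [2,4)=8 [4,8)=7 [8,10)=8 [11,13)=7 [13,16)=6 [17,22)=8

i=0 t=0 v=2: → [0,2); WM=-3
i=1 t=2 v=4: → [2,4); WM=-1
i=2 t=2 v=7: → [2,4); WM=-1
i=3 t=2 v=8: → [2,4); WM=-1
i=4 t=4 v=1: → [4,6); WM=1
i=5 t=5 v=5: → [4,7); WM=2
i=6 t=6 v=7: → [4,8); WM=3
i=7 t=8 v=8: → [8,10); WM=5
i=8 t=13 v=6: → [13,15); WM=10
i=9 t=14 v=3: → [13,16); WM=11
i=10 t=11 v=7: → [11,13); WM=11
i=11 t=14 v=5: → [13,16); WM=11
i=12 t=17 v=3: → [17,19); WM=14
i=13 t=18 v=5: → [17,20); WM=15
i=14 t=18 v=6: → [17,20); WM=15
i=15 t=18 v=8: → [17,20); WM=15
i=16 t=19 v=5: → [17,21); WM=16
i=17 t=18 v=7: → [17,21); WM=16
i=18 t=20 v=1: → [17,22); WM=17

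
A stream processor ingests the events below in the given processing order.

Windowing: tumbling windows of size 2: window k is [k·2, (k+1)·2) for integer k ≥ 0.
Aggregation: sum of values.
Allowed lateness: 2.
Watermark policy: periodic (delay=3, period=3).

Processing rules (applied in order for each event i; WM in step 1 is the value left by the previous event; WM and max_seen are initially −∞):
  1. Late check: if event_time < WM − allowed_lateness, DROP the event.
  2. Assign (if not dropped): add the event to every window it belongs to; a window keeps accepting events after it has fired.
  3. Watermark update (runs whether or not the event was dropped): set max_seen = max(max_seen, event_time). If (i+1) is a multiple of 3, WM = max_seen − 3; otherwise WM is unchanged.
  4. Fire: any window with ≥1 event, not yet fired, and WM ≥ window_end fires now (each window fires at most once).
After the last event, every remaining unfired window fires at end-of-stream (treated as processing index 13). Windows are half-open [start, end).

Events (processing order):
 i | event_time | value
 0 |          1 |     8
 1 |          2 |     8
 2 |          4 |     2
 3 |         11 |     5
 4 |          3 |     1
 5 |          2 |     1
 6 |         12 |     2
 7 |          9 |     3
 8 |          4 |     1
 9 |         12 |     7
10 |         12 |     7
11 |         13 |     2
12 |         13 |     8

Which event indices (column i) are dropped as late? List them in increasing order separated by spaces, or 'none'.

8

i=0 t=1 v=8: → [0,2); WM=−∞
i=1 t=2 v=8: → [2,4); WM=−∞
i=2 t=4 v=2: → [4,6); WM=1
i=3 t=11 v=5: → [10,12); WM=1
i=4 t=3 v=1: → [2,4); WM=1
i=5 t=2 v=1: → [2,4); WM=8; [0,2) fires=8 [2,4) fires=10 [4,6) fires=2
i=6 t=12 v=2: → [12,14); WM=8
i=7 t=9 v=3: → [8,10); WM=8
i=8 t=4 v=1: DROP (t<8-2); WM=9
i=9 t=12 v=7: → [12,14); WM=9
i=10 t=12 v=7: → [12,14); WM=9
i=11 t=13 v=2: → [12,14); WM=10; [8,10) fires=3
i=12 t=13 v=8: → [12,14); WM=10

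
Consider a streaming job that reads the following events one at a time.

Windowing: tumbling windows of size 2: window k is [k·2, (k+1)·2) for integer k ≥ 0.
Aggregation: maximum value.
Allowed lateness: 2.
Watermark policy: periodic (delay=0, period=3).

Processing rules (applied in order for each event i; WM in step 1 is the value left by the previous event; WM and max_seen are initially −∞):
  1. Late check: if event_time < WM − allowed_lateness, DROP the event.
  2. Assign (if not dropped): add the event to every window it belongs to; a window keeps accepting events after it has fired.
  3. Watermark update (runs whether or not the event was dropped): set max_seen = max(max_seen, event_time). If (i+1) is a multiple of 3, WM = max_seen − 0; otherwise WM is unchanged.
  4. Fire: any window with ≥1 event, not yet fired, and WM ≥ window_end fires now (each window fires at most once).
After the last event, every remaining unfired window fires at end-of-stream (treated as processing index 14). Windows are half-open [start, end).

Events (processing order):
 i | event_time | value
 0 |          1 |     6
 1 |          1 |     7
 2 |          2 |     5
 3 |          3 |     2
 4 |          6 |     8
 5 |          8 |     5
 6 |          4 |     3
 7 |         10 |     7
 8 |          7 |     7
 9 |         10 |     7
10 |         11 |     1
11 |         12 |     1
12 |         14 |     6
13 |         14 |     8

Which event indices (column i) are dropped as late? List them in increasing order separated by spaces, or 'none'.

i=0 t=1 v=6: → [0,2); WM=−∞
i=1 t=1 v=7: → [0,2); WM=−∞
i=2 t=2 v=5: → [2,4); WM=2; [0,2) fires=7
i=3 t=3 v=2: → [2,4); WM=2
i=4 t=6 v=8: → [6,8); WM=2
i=5 t=8 v=5: → [8,10); WM=8; [2,4) fires=5 [6,8) fires=8
i=6 t=4 v=3: DROP (t<8-2); WM=8
i=7 t=10 v=7: → [10,12); WM=8
i=8 t=7 v=7: → [6,8); WM=10; [8,10) fires=5
i=9 t=10 v=7: → [10,12); WM=10
i=10 t=11 v=1: → [10,12); WM=10
i=11 t=12 v=1: → [12,14); WM=12; [10,12) fires=7
i=12 t=14 v=6: → [14,16); WM=12
i=13 t=14 v=8: → [14,16); WM=12

6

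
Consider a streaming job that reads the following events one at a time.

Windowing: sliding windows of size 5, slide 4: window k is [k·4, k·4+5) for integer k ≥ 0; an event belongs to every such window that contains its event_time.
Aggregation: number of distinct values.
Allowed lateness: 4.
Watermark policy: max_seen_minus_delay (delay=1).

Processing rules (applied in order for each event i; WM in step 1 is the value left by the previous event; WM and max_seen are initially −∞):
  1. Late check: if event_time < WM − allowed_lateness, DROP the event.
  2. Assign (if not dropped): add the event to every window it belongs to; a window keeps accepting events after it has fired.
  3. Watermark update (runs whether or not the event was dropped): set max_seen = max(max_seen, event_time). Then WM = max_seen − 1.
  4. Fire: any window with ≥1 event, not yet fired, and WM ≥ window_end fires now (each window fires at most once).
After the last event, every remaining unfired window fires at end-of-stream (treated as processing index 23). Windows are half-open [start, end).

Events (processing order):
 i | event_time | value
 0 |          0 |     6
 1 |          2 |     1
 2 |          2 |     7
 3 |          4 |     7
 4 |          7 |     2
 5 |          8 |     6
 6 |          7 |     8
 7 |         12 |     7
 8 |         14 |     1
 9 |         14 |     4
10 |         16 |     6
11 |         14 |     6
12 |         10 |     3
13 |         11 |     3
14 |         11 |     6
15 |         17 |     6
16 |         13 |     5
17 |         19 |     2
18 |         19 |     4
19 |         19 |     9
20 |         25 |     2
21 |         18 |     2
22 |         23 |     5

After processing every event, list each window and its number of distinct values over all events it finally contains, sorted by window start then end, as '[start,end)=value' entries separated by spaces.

i=0 t=0 v=6: → [0,5); WM=-1
i=1 t=2 v=1: → [0,5); WM=1
i=2 t=2 v=7: → [0,5); WM=1
i=3 t=4 v=7: → [4,9),[0,5); WM=3
i=4 t=7 v=2: → [4,9); WM=6; [0,5) fires=3
i=5 t=8 v=6: → [8,13),[4,9); WM=7
i=6 t=7 v=8: → [4,9); WM=7
i=7 t=12 v=7: → [12,17),[8,13); WM=11; [4,9) fires=4
i=8 t=14 v=1: → [12,17); WM=13; [8,13) fires=2
i=9 t=14 v=4: → [12,17); WM=13
i=10 t=16 v=6: → [16,21),[12,17); WM=15
i=11 t=14 v=6: → [12,17); WM=15
i=12 t=10 v=3: DROP (t<15-4); WM=15
i=13 t=11 v=3: → [8,13); WM=15
i=14 t=11 v=6: → [8,13); WM=15
i=15 t=17 v=6: → [16,21); WM=16
i=16 t=13 v=5: → [12,17); WM=16
i=17 t=19 v=2: → [16,21); WM=18; [12,17) fires=5
i=18 t=19 v=4: → [16,21); WM=18
i=19 t=19 v=9: → [16,21); WM=18
i=20 t=25 v=2: → [24,29); WM=24; [16,21) fires=4
i=21 t=18 v=2: DROP (t<24-4); WM=24
i=22 t=23 v=5: → [20,25); WM=24

[0,5)=3 [4,9)=4 [8,13)=3 [12,17)=5 [16,21)=4 [20,25)=1 [24,29)=1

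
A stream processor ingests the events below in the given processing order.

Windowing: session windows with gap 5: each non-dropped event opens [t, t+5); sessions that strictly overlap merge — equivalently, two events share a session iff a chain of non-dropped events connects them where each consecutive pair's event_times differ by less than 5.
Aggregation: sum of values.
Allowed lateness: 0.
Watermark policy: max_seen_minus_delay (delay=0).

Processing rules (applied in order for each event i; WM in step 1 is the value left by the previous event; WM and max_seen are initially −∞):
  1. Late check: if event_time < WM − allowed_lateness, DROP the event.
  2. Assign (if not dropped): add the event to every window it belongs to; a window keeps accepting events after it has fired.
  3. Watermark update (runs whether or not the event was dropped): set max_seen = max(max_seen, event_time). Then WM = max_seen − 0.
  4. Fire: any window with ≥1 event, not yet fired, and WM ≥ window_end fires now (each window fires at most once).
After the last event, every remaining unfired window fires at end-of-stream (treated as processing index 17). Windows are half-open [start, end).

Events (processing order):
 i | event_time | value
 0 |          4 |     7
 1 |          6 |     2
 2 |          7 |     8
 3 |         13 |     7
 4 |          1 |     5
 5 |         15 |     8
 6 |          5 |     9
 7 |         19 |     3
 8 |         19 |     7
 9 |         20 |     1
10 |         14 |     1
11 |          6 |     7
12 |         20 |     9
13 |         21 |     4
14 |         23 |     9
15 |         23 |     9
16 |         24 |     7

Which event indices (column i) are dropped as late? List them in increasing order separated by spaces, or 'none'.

i=0 t=4 v=7: → [4,9); WM=4
i=1 t=6 v=2: → [4,11); WM=6
i=2 t=7 v=8: → [4,12); WM=7
i=3 t=13 v=7: → [13,18); WM=13
i=4 t=1 v=5: DROP (t<13-0); WM=13
i=5 t=15 v=8: → [13,20); WM=15
i=6 t=5 v=9: DROP (t<15-0); WM=15
i=7 t=19 v=3: → [13,24); WM=19
i=8 t=19 v=7: → [13,24); WM=19
i=9 t=20 v=1: → [13,25); WM=20
i=10 t=14 v=1: DROP (t<20-0); WM=20
i=11 t=6 v=7: DROP (t<20-0); WM=20
i=12 t=20 v=9: → [13,25); WM=20
i=13 t=21 v=4: → [13,26); WM=21
i=14 t=23 v=9: → [13,28); WM=23
i=15 t=23 v=9: → [13,28); WM=23
i=16 t=24 v=7: → [13,29); WM=24

4 6 10 11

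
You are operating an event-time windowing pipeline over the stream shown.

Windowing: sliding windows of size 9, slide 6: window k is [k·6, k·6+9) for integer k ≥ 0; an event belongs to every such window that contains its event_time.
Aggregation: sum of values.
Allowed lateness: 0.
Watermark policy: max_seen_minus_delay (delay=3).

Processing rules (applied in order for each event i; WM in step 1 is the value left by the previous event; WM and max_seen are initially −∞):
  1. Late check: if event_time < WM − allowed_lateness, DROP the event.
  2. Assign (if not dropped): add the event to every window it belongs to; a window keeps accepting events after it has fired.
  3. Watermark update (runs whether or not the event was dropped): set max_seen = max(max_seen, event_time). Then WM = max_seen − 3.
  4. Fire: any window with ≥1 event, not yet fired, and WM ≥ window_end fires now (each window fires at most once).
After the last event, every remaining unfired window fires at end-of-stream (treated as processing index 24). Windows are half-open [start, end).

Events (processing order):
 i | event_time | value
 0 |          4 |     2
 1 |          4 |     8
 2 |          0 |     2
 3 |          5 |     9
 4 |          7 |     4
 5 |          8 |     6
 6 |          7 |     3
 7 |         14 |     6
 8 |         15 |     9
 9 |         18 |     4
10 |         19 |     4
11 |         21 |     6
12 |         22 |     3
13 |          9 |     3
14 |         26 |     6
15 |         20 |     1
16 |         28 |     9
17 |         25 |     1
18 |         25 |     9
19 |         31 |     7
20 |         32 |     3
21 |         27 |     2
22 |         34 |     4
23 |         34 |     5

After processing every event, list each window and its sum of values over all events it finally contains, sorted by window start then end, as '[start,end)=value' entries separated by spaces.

i=0 t=4 v=2: → [0,9); WM=1
i=1 t=4 v=8: → [0,9); WM=1
i=2 t=0 v=2: DROP (t<1-0); WM=1
i=3 t=5 v=9: → [0,9); WM=2
i=4 t=7 v=4: → [6,15),[0,9); WM=4
i=5 t=8 v=6: → [6,15),[0,9); WM=5
i=6 t=7 v=3: → [6,15),[0,9); WM=5
i=7 t=14 v=6: → [12,21),[6,15); WM=11; [0,9) fires=32
i=8 t=15 v=9: → [12,21); WM=12
i=9 t=18 v=4: → [18,27),[12,21); WM=15; [6,15) fires=19
i=10 t=19 v=4: → [18,27),[12,21); WM=16
i=11 t=21 v=6: → [18,27); WM=18
i=12 t=22 v=3: → [18,27); WM=19
i=13 t=9 v=3: DROP (t<19-0); WM=19
i=14 t=26 v=6: → [24,33),[18,27); WM=23; [12,21) fires=23
i=15 t=20 v=1: DROP (t<23-0); WM=23
i=16 t=28 v=9: → [24,33); WM=25
i=17 t=25 v=1: → [24,33),[18,27); WM=25
i=18 t=25 v=9: → [24,33),[18,27); WM=25
i=19 t=31 v=7: → [30,39),[24,33); WM=28; [18,27) fires=33
i=20 t=32 v=3: → [30,39),[24,33); WM=29
i=21 t=27 v=2: DROP (t<29-0); WM=29
i=22 t=34 v=4: → [30,39); WM=31
i=23 t=34 v=5: → [30,39); WM=31

[0,9)=32 [6,15)=19 [12,21)=23 [18,27)=33 [24,33)=35 [30,39)=19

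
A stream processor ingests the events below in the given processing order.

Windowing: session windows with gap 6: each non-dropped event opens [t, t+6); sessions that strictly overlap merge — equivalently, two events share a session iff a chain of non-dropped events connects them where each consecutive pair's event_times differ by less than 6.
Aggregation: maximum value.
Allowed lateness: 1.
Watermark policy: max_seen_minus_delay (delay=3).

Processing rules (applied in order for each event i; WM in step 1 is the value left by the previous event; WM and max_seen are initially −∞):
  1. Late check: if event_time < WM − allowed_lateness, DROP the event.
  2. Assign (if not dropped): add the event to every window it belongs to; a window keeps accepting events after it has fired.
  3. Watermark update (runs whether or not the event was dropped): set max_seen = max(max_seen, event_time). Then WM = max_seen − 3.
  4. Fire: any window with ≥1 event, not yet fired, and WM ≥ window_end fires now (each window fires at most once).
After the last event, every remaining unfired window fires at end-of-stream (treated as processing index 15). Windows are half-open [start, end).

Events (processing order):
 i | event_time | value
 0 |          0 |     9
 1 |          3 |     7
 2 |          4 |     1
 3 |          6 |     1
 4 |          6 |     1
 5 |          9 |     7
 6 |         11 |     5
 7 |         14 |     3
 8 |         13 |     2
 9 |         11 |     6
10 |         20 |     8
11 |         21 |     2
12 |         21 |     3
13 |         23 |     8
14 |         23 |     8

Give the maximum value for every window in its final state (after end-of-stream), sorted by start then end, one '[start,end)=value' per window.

i=0 t=0 v=9: → [0,6); WM=-3
i=1 t=3 v=7: → [0,9); WM=0
i=2 t=4 v=1: → [0,10); WM=1
i=3 t=6 v=1: → [0,12); WM=3
i=4 t=6 v=1: → [0,12); WM=3
i=5 t=9 v=7: → [0,15); WM=6
i=6 t=11 v=5: → [0,17); WM=8
i=7 t=14 v=3: → [0,20); WM=11
i=8 t=13 v=2: → [0,20); WM=11
i=9 t=11 v=6: → [0,20); WM=11
i=10 t=20 v=8: → [20,26); WM=17
i=11 t=21 v=2: → [20,27); WM=18
i=12 t=21 v=3: → [20,27); WM=18
i=13 t=23 v=8: → [20,29); WM=20
i=14 t=23 v=8: → [20,29); WM=20

[0,20)=9 [20,29)=8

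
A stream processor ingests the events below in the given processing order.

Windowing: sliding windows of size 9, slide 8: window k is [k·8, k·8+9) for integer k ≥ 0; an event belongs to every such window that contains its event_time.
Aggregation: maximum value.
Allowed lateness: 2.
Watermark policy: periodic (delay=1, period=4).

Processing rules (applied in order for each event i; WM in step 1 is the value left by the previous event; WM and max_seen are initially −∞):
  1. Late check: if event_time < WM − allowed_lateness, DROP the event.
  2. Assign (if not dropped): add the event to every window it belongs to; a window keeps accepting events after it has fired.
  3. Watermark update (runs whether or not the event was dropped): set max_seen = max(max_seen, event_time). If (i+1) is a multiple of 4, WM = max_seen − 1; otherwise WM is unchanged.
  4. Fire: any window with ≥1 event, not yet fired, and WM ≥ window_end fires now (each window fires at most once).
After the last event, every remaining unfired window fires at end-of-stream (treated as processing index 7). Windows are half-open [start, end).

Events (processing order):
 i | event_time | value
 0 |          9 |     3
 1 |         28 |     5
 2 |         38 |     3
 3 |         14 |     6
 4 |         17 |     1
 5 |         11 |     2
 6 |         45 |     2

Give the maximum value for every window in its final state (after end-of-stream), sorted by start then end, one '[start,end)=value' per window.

[8,17)=6 [24,33)=5 [32,41)=3 [40,49)=2

i=0 t=9 v=3: → [8,17); WM=−∞
i=1 t=28 v=5: → [24,33); WM=−∞
i=2 t=38 v=3: → [32,41); WM=−∞
i=3 t=14 v=6: → [8,17); WM=37; [8,17) fires=6 [24,33) fires=5
i=4 t=17 v=1: DROP (t<37-2); WM=37
i=5 t=11 v=2: DROP (t<37-2); WM=37
i=6 t=45 v=2: → [40,49); WM=37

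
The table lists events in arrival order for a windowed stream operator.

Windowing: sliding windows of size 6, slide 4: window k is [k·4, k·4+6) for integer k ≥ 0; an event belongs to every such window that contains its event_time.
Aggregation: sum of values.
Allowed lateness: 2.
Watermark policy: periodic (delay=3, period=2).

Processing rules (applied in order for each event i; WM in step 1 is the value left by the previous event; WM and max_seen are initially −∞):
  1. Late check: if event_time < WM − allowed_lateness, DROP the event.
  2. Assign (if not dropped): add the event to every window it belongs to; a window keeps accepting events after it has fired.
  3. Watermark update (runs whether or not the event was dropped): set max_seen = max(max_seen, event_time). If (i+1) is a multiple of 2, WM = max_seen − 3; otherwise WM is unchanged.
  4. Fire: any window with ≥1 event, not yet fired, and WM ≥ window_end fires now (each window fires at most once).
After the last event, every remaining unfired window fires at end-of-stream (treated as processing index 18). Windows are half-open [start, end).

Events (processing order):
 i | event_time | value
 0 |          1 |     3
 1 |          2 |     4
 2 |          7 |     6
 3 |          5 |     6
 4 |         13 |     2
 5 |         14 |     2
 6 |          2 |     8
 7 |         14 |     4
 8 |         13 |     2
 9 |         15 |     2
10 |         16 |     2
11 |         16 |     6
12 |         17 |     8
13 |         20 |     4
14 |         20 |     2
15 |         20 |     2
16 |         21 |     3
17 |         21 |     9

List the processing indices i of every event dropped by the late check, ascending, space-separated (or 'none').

i=0 t=1 v=3: → [0,6); WM=−∞
i=1 t=2 v=4: → [0,6); WM=-1
i=2 t=7 v=6: → [4,10); WM=-1
i=3 t=5 v=6: → [4,10),[0,6); WM=4
i=4 t=13 v=2: → [12,18),[8,14); WM=4
i=5 t=14 v=2: → [12,18); WM=11; [0,6) fires=13 [4,10) fires=12
i=6 t=2 v=8: DROP (t<11-2); WM=11
i=7 t=14 v=4: → [12,18); WM=11
i=8 t=13 v=2: → [12,18),[8,14); WM=11
i=9 t=15 v=2: → [12,18); WM=12
i=10 t=16 v=2: → [16,22),[12,18); WM=12
i=11 t=16 v=6: → [16,22),[12,18); WM=13
i=12 t=17 v=8: → [16,22),[12,18); WM=13
i=13 t=20 v=4: → [20,26),[16,22); WM=17; [8,14) fires=4
i=14 t=20 v=2: → [20,26),[16,22); WM=17
i=15 t=20 v=2: → [20,26),[16,22); WM=17
i=16 t=21 v=3: → [20,26),[16,22); WM=17
i=17 t=21 v=9: → [20,26),[16,22); WM=18; [12,18) fires=28

6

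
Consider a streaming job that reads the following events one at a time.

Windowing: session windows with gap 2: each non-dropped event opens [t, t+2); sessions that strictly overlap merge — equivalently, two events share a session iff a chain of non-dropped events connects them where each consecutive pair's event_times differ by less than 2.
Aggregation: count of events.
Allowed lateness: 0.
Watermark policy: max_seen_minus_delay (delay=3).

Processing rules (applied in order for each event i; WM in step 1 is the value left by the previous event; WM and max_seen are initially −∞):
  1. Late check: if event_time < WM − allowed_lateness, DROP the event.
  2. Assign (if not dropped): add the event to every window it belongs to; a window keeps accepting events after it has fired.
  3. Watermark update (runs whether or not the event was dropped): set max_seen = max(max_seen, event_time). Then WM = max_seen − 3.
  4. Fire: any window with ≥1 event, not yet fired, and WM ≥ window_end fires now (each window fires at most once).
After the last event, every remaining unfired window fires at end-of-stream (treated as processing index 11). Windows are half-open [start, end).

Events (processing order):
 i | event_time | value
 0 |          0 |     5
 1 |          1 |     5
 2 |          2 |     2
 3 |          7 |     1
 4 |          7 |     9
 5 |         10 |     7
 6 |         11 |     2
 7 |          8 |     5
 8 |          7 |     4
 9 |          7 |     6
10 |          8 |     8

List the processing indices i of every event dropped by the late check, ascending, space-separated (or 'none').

8 9

i=0 t=0 v=5: → [0,2); WM=-3
i=1 t=1 v=5: → [0,3); WM=-2
i=2 t=2 v=2: → [0,4); WM=-1
i=3 t=7 v=1: → [7,9); WM=4
i=4 t=7 v=9: → [7,9); WM=4
i=5 t=10 v=7: → [10,12); WM=7
i=6 t=11 v=2: → [10,13); WM=8
i=7 t=8 v=5: → [7,10); WM=8
i=8 t=7 v=4: DROP (t<8-0); WM=8
i=9 t=7 v=6: DROP (t<8-0); WM=8
i=10 t=8 v=8: → [7,10); WM=8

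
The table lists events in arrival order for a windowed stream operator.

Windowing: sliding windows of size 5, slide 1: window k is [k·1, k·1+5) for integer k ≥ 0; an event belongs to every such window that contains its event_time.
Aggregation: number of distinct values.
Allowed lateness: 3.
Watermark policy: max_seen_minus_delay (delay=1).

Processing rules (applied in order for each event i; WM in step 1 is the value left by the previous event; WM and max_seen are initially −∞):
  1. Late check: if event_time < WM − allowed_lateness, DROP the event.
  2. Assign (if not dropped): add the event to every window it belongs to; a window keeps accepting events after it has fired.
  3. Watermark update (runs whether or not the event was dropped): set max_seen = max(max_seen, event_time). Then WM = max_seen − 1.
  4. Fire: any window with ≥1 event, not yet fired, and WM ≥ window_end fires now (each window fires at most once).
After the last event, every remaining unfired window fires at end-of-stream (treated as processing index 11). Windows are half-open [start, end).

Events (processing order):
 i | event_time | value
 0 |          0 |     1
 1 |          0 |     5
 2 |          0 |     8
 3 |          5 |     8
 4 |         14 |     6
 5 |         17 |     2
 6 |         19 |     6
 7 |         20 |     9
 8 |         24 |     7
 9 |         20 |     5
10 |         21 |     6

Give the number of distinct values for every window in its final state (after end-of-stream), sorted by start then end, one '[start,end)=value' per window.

[0,5)=3 [1,6)=1 [2,7)=1 [3,8)=1 [4,9)=1 [5,10)=1 [10,15)=1 [11,16)=1 [12,17)=1 [13,18)=2 [14,19)=2 [15,20)=2 [16,21)=4 [17,22)=4 [18,23)=3 [19,24)=3 [20,25)=4 [21,26)=2 [22,27)=1 [23,28)=1 [24,29)=1

i=0 t=0 v=1: → [0,5); WM=-1
i=1 t=0 v=5: → [0,5); WM=-1
i=2 t=0 v=8: → [0,5); WM=-1
i=3 t=5 v=8: → [5,10),[4,9),[3,8),[2,7),[1,6); WM=4
i=4 t=14 v=6: → [14,19),[13,18),[12,17),[11,16),[10,15); WM=13; [0,5) fires=3 [1,6) fires=1 [2,7) fires=1 [3,8) fires=1 [4,9) fires=1 [5,10) fires=1
i=5 t=17 v=2: → [17,22),[16,21),[15,20),[14,19),[13,18); WM=16; [10,15) fires=1 [11,16) fires=1
i=6 t=19 v=6: → [19,24),[18,23),[17,22),[16,21),[15,20); WM=18; [12,17) fires=1 [13,18) fires=2
i=7 t=20 v=9: → [20,25),[19,24),[18,23),[17,22),[16,21); WM=19; [14,19) fires=2
i=8 t=24 v=7: → [24,29),[23,28),[22,27),[21,26),[20,25); WM=23; [15,20) fires=2 [16,21) fires=3 [17,22) fires=3 [18,23) fires=2
i=9 t=20 v=5: → [20,25),[19,24),[18,23),[17,22),[16,21); WM=23
i=10 t=21 v=6: → [21,26),[20,25),[19,24),[18,23),[17,22); WM=23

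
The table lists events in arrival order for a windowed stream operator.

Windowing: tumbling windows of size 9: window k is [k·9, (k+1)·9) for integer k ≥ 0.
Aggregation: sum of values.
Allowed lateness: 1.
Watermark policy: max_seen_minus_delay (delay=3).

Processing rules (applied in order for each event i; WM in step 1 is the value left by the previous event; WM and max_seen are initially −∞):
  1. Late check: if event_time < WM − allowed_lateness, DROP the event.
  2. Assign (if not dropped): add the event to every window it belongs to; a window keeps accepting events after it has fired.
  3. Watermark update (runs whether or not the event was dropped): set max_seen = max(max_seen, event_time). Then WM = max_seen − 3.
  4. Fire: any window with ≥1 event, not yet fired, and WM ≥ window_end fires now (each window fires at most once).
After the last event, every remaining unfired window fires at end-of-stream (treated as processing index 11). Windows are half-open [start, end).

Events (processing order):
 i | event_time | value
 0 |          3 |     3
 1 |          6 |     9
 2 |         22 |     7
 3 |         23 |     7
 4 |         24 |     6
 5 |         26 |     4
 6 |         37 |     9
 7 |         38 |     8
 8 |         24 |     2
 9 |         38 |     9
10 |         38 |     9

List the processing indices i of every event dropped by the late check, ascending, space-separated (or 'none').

8

i=0 t=3 v=3: → [0,9); WM=0
i=1 t=6 v=9: → [0,9); WM=3
i=2 t=22 v=7: → [18,27); WM=19; [0,9) fires=12
i=3 t=23 v=7: → [18,27); WM=20
i=4 t=24 v=6: → [18,27); WM=21
i=5 t=26 v=4: → [18,27); WM=23
i=6 t=37 v=9: → [36,45); WM=34; [18,27) fires=24
i=7 t=38 v=8: → [36,45); WM=35
i=8 t=24 v=2: DROP (t<35-1); WM=35
i=9 t=38 v=9: → [36,45); WM=35
i=10 t=38 v=9: → [36,45); WM=35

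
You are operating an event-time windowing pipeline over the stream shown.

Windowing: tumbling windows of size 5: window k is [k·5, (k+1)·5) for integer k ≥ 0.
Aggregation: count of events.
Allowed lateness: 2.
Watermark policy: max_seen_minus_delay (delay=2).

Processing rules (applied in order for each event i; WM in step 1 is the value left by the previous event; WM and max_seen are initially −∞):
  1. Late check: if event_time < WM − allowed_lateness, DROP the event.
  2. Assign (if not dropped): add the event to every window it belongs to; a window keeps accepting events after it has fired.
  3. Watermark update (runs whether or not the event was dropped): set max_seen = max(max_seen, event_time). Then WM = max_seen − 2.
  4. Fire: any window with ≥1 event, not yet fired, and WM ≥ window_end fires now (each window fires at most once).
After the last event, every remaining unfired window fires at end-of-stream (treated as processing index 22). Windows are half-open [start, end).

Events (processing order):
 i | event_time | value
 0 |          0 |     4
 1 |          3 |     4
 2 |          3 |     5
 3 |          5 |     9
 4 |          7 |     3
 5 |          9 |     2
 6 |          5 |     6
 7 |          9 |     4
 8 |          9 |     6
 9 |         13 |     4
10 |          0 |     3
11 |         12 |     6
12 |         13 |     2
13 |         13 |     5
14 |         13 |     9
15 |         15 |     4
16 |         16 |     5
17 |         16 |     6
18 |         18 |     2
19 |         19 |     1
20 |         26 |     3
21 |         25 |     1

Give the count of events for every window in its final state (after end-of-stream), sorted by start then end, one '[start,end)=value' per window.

i=0 t=0 v=4: → [0,5); WM=-2
i=1 t=3 v=4: → [0,5); WM=1
i=2 t=3 v=5: → [0,5); WM=1
i=3 t=5 v=9: → [5,10); WM=3
i=4 t=7 v=3: → [5,10); WM=5; [0,5) fires=3
i=5 t=9 v=2: → [5,10); WM=7
i=6 t=5 v=6: → [5,10); WM=7
i=7 t=9 v=4: → [5,10); WM=7
i=8 t=9 v=6: → [5,10); WM=7
i=9 t=13 v=4: → [10,15); WM=11; [5,10) fires=6
i=10 t=0 v=3: DROP (t<11-2); WM=11
i=11 t=12 v=6: → [10,15); WM=11
i=12 t=13 v=2: → [10,15); WM=11
i=13 t=13 v=5: → [10,15); WM=11
i=14 t=13 v=9: → [10,15); WM=11
i=15 t=15 v=4: → [15,20); WM=13
i=16 t=16 v=5: → [15,20); WM=14
i=17 t=16 v=6: → [15,20); WM=14
i=18 t=18 v=2: → [15,20); WM=16; [10,15) fires=5
i=19 t=19 v=1: → [15,20); WM=17
i=20 t=26 v=3: → [25,30); WM=24; [15,20) fires=5
i=21 t=25 v=1: → [25,30); WM=24

[0,5)=3 [5,10)=6 [10,15)=5 [15,20)=5 [25,30)=2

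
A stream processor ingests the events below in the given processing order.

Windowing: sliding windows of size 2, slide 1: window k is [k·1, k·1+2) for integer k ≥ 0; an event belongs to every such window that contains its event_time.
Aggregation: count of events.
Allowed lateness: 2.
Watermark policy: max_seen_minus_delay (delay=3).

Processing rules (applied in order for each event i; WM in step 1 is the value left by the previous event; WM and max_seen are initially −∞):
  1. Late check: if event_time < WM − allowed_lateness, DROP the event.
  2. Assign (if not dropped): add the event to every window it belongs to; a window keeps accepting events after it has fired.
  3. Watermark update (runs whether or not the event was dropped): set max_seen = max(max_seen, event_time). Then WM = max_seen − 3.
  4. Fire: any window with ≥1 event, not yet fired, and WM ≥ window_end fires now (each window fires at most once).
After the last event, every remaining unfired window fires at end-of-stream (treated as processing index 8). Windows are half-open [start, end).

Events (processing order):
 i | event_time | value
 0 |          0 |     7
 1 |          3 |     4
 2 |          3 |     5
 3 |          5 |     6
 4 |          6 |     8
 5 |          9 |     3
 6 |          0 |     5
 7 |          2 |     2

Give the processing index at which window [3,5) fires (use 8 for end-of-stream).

5

i=0 t=0 v=7: → [0,2); WM=-3
i=1 t=3 v=4: → [3,5),[2,4); WM=0
i=2 t=3 v=5: → [3,5),[2,4); WM=0
i=3 t=5 v=6: → [5,7),[4,6); WM=2; [0,2) fires=1
i=4 t=6 v=8: → [6,8),[5,7); WM=3
i=5 t=9 v=3: → [9,11),[8,10); WM=6; [2,4) fires=2 [3,5) fires=2 [4,6) fires=1
i=6 t=0 v=5: DROP (t<6-2); WM=6
i=7 t=2 v=2: DROP (t<6-2); WM=6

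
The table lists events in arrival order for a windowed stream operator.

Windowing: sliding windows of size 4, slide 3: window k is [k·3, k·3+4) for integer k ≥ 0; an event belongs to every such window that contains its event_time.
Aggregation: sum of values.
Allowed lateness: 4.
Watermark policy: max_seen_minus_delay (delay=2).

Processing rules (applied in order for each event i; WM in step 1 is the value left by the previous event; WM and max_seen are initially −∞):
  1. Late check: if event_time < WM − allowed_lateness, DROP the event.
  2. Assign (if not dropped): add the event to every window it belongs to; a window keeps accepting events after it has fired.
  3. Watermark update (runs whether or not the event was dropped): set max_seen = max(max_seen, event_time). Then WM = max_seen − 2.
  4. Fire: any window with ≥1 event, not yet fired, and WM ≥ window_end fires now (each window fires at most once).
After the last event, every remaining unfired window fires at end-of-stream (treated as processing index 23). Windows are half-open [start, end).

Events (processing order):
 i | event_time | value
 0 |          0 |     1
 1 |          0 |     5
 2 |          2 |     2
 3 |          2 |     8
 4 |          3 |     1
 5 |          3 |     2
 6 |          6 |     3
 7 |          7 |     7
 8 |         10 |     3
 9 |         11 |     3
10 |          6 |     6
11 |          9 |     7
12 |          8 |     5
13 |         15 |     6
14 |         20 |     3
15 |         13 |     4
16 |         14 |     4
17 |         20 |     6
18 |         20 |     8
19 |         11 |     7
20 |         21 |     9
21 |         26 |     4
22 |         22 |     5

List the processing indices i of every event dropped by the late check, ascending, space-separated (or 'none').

i=0 t=0 v=1: → [0,4); WM=-2
i=1 t=0 v=5: → [0,4); WM=-2
i=2 t=2 v=2: → [0,4); WM=0
i=3 t=2 v=8: → [0,4); WM=0
i=4 t=3 v=1: → [3,7),[0,4); WM=1
i=5 t=3 v=2: → [3,7),[0,4); WM=1
i=6 t=6 v=3: → [6,10),[3,7); WM=4; [0,4) fires=19
i=7 t=7 v=7: → [6,10); WM=5
i=8 t=10 v=3: → [9,13); WM=8; [3,7) fires=6
i=9 t=11 v=3: → [9,13); WM=9
i=10 t=6 v=6: → [6,10),[3,7); WM=9
i=11 t=9 v=7: → [9,13),[6,10); WM=9
i=12 t=8 v=5: → [6,10); WM=9
i=13 t=15 v=6: → [15,19),[12,16); WM=13; [6,10) fires=28 [9,13) fires=13
i=14 t=20 v=3: → [18,22); WM=18; [12,16) fires=6
i=15 t=13 v=4: DROP (t<18-4); WM=18
i=16 t=14 v=4: → [12,16); WM=18
i=17 t=20 v=6: → [18,22); WM=18
i=18 t=20 v=8: → [18,22); WM=18
i=19 t=11 v=7: DROP (t<18-4); WM=18
i=20 t=21 v=9: → [21,25),[18,22); WM=19; [15,19) fires=6
i=21 t=26 v=4: → [24,28); WM=24; [18,22) fires=26
i=22 t=22 v=5: → [21,25); WM=24

15 19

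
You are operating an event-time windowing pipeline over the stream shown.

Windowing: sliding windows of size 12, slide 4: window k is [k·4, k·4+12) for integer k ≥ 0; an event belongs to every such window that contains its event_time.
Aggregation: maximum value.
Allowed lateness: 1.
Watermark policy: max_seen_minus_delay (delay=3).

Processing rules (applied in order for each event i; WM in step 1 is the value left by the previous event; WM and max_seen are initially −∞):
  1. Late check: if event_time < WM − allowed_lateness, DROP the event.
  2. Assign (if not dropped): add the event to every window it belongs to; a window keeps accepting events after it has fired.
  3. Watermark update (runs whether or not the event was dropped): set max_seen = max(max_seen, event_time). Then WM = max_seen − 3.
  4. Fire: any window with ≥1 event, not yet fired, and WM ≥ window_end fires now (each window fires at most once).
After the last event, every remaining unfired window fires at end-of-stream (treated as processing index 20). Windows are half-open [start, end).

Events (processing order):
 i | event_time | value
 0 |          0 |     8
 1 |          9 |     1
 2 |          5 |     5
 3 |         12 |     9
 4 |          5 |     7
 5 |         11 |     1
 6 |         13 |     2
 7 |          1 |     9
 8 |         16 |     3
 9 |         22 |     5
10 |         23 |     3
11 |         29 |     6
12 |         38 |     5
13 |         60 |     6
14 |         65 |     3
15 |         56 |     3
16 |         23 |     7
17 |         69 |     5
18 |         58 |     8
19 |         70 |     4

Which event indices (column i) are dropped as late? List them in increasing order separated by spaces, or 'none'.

4 7 15 16 18

i=0 t=0 v=8: → [0,12); WM=-3
i=1 t=9 v=1: → [8,20),[4,16),[0,12); WM=6
i=2 t=5 v=5: → [4,16),[0,12); WM=6
i=3 t=12 v=9: → [12,24),[8,20),[4,16); WM=9
i=4 t=5 v=7: DROP (t<9-1); WM=9
i=5 t=11 v=1: → [8,20),[4,16),[0,12); WM=9
i=6 t=13 v=2: → [12,24),[8,20),[4,16); WM=10
i=7 t=1 v=9: DROP (t<10-1); WM=10
i=8 t=16 v=3: → [16,28),[12,24),[8,20); WM=13; [0,12) fires=8
i=9 t=22 v=5: → [20,32),[16,28),[12,24); WM=19; [4,16) fires=9
i=10 t=23 v=3: → [20,32),[16,28),[12,24); WM=20; [8,20) fires=9
i=11 t=29 v=6: → [28,40),[24,36),[20,32); WM=26; [12,24) fires=9
i=12 t=38 v=5: → [36,48),[32,44),[28,40); WM=35; [16,28) fires=5 [20,32) fires=6
i=13 t=60 v=6: → [60,72),[56,68),[52,64); WM=57; [24,36) fires=6 [28,40) fires=6 [32,44) fires=5 [36,48) fires=5
i=14 t=65 v=3: → [64,76),[60,72),[56,68); WM=62
i=15 t=56 v=3: DROP (t<62-1); WM=62
i=16 t=23 v=7: DROP (t<62-1); WM=62
i=17 t=69 v=5: → [68,80),[64,76),[60,72); WM=66; [52,64) fires=6
i=18 t=58 v=8: DROP (t<66-1); WM=66
i=19 t=70 v=4: → [68,80),[64,76),[60,72); WM=67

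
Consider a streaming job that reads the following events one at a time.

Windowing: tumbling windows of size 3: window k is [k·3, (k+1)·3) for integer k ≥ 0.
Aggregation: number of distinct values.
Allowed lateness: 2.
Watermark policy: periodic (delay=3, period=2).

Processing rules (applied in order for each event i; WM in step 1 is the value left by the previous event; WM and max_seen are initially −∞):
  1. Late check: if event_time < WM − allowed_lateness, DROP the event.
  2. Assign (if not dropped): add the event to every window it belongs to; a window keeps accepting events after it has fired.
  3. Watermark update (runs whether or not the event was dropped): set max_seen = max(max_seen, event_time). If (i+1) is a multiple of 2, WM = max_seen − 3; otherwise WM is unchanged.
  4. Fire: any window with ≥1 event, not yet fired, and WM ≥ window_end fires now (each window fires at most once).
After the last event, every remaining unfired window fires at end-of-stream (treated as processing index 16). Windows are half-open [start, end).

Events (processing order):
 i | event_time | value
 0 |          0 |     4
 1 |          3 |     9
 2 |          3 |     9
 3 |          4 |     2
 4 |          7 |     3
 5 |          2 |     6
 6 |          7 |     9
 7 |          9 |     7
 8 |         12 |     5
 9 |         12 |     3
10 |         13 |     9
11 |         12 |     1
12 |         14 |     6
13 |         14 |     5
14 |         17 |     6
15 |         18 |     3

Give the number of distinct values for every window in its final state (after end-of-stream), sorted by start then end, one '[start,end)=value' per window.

i=0 t=0 v=4: → [0,3); WM=−∞
i=1 t=3 v=9: → [3,6); WM=0
i=2 t=3 v=9: → [3,6); WM=0
i=3 t=4 v=2: → [3,6); WM=1
i=4 t=7 v=3: → [6,9); WM=1
i=5 t=2 v=6: → [0,3); WM=4; [0,3) fires=2
i=6 t=7 v=9: → [6,9); WM=4
i=7 t=9 v=7: → [9,12); WM=6; [3,6) fires=2
i=8 t=12 v=5: → [12,15); WM=6
i=9 t=12 v=3: → [12,15); WM=9; [6,9) fires=2
i=10 t=13 v=9: → [12,15); WM=9
i=11 t=12 v=1: → [12,15); WM=10
i=12 t=14 v=6: → [12,15); WM=10
i=13 t=14 v=5: → [12,15); WM=11
i=14 t=17 v=6: → [15,18); WM=11
i=15 t=18 v=3: → [18,21); WM=15; [9,12) fires=1 [12,15) fires=5

[0,3)=2 [3,6)=2 [6,9)=2 [9,12)=1 [12,15)=5 [15,18)=1 [18,21)=1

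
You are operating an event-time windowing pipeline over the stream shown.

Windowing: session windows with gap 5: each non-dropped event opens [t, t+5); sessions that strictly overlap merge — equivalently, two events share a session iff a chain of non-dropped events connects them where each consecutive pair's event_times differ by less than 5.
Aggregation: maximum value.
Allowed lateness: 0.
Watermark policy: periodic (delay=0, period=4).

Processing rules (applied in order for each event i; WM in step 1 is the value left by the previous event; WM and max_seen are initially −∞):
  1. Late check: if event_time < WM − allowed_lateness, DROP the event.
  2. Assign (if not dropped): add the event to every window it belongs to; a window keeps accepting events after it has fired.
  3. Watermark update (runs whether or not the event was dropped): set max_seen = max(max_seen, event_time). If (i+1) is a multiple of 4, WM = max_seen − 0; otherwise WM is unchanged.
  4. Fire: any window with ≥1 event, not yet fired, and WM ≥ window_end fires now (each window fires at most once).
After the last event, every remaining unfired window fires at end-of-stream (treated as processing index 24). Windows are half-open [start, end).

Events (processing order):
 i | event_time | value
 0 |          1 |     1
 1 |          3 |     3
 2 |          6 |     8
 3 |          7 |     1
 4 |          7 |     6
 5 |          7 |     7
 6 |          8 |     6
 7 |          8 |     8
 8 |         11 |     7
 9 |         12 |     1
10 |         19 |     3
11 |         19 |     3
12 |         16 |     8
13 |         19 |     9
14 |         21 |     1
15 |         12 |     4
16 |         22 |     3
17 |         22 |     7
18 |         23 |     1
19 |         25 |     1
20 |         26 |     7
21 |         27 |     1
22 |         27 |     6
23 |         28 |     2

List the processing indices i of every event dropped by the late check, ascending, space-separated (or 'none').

i=0 t=1 v=1: → [1,6); WM=−∞
i=1 t=3 v=3: → [1,8); WM=−∞
i=2 t=6 v=8: → [1,11); WM=−∞
i=3 t=7 v=1: → [1,12); WM=7
i=4 t=7 v=6: → [1,12); WM=7
i=5 t=7 v=7: → [1,12); WM=7
i=6 t=8 v=6: → [1,13); WM=7
i=7 t=8 v=8: → [1,13); WM=8
i=8 t=11 v=7: → [1,16); WM=8
i=9 t=12 v=1: → [1,17); WM=8
i=10 t=19 v=3: → [19,24); WM=8
i=11 t=19 v=3: → [19,24); WM=19
i=12 t=16 v=8: DROP (t<19-0); WM=19
i=13 t=19 v=9: → [19,24); WM=19
i=14 t=21 v=1: → [19,26); WM=19
i=15 t=12 v=4: DROP (t<19-0); WM=21
i=16 t=22 v=3: → [19,27); WM=21
i=17 t=22 v=7: → [19,27); WM=21
i=18 t=23 v=1: → [19,28); WM=21
i=19 t=25 v=1: → [19,30); WM=25
i=20 t=26 v=7: → [19,31); WM=25
i=21 t=27 v=1: → [19,32); WM=25
i=22 t=27 v=6: → [19,32); WM=25
i=23 t=28 v=2: → [19,33); WM=28

12 15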